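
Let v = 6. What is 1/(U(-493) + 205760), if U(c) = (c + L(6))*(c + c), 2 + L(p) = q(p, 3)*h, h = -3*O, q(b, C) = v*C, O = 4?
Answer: 1/906806 ≈ 1.1028e-6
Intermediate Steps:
q(b, C) = 6*C
h = -12 (h = -3*4 = -12)
L(p) = -218 (L(p) = -2 + (6*3)*(-12) = -2 + 18*(-12) = -2 - 216 = -218)
U(c) = 2*c*(-218 + c) (U(c) = (c - 218)*(c + c) = (-218 + c)*(2*c) = 2*c*(-218 + c))
1/(U(-493) + 205760) = 1/(2*(-493)*(-218 - 493) + 205760) = 1/(2*(-493)*(-711) + 205760) = 1/(701046 + 205760) = 1/906806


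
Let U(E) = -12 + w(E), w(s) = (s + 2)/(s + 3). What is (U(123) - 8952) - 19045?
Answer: -3529009/126 ≈ -28008.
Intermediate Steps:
w(s) = (2 + s)/(3 + s)
U(E) = -12 + (2 + E)/(3 + E)
(U(123) - 8952) - 19045 = ((-34 - 11*123)/(3 + 123) - 8952) - 19045 = ((-34 - 1353)/126 - 8952) - 19045 = ((1/126)*(-1387) - 8952) - 19045 = (-1387/126 - 8952) - 19045 = -1129339/126 - 19045 = -3529009/126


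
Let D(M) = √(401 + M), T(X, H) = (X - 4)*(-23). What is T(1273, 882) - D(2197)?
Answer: -29187 - √2598 ≈ -29238.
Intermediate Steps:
T(X, H) = 92 - 23*X (T(X, H) = (-4 + X)*(-23) = 92 - 23*X)
T(1273, 882) - D(2197) = (92 - 23*1273) - √(401 + 2197) = (92 - 29279) - √2598 = -29187 - √2598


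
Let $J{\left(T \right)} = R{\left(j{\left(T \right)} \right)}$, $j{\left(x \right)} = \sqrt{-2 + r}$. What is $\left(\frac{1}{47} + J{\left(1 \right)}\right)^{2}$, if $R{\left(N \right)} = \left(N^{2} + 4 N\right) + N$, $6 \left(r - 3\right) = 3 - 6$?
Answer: $\frac{112851}{8836} + \frac{245 \sqrt{2}}{94} \approx 16.458$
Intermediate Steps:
$r = \frac{5}{2}$ ($r = 3 + \frac{3 - 6}{6} = 3 + \frac{1}{6} \left(-3\right) = 3 - \frac{1}{2} = \frac{5}{2} \approx 2.5$)
$j{\left(x \right)} = \frac{\sqrt{2}}{2}$ ($j{\left(x \right)} = \sqrt{-2 + \frac{5}{2}} = \sqrt{\frac{1}{2}} = \frac{\sqrt{2}}{2}$)
$R{\left(N \right)} = N^{2} + 5 N$
$J{\left(T \right)} = \frac{\sqrt{2} \left(5 + \frac{\sqrt{2}}{2}\right)}{2}$ ($J{\left(T \right)} = \frac{\sqrt{2}}{2} \left(5 + \frac{\sqrt{2}}{2}\right) = \frac{\sqrt{2} \left(5 + \frac{\sqrt{2}}{2}\right)}{2}$)
$\left(\frac{1}{47} + J{\left(1 \right)}\right)^{2} = \left(\frac{1}{47} + \left(\frac{1}{2} + \frac{5 \sqrt{2}}{2}\right)\right)^{2} = \left(\frac{49}{94} + \frac{5 \sqrt{2}}{2}\right)^{2}$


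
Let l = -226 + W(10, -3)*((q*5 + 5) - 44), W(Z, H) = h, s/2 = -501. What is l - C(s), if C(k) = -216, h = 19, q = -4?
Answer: -1131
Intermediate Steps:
s = -1002 (s = 2*(-501) = -1002)
W(Z, H) = 19
l = -1347 (l = -226 + 19*((-4*5 + 5) - 44) = -226 + 19*((-20 + 5) - 44) = -226 + 19*(-15 - 44) = -226 + 19*(-59) = -226 - 1121 = -1347)
l - C(s) = -1347 - 1*(-216) = -1347 + 216 = -1131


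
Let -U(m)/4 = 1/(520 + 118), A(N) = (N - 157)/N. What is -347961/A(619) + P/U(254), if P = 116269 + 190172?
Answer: -3799453118/77 ≈ -4.9344e+7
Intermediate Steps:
P = 306441
A(N) = (-157 + N)/N
U(m) = -2/319 (U(m) = -4/(520 + 118) = -4/638 = -4*1/638 = -2/319)
-347961/A(619) + P/U(254) = -347961*619/(-157 + 619) + 306441/(-2/319) = -347961/((1/619)*462) + 306441*(-319/2) = -347961/462/619 - 97754679/2 = -347961*619/462 - 97754679/2 = -71795953/154 - 97754679/2 = -3799453118/77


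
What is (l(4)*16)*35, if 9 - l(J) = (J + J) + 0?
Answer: 560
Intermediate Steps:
l(J) = 9 - 2*J (l(J) = 9 - ((J + J) + 0) = 9 - (2*J + 0) = 9 - 2*J)
(l(4)*16)*35 = ((9 - 2*4)*16)*35 = ((9 - 8)*16)*35 = (1*16)*35 = 16*35 = 560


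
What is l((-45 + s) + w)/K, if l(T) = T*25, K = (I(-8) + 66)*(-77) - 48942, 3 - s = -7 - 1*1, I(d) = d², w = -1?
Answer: 875/58952 ≈ 0.014843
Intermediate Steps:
s = 11 (s = 3 - (-7 - 1*1) = 3 - (-7 - 1) = 3 - 1*(-8) = 3 + 8 = 11)
K = -58952 (K = ((-8)² + 66)*(-77) - 48942 = (64 + 66)*(-77) - 48942 = 130*(-77) - 48942 = -10010 - 48942 = -58952)
l(T) = 25*T
l((-45 + s) + w)/K = (25*((-45 + 11) - 1))/(-58952) = (25*(-34 - 1))*(-1/58952) = (25*(-35))*(-1/58952) = -875*(-1/58952) = 875/58952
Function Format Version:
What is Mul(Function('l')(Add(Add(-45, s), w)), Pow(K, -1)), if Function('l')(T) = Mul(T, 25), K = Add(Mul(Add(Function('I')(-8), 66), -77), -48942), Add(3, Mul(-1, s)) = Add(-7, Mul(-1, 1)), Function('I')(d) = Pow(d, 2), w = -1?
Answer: Rational(875, 58952) ≈ 0.014843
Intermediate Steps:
s = 11 (s = Add(3, Mul(-1, Add(-7, Mul(-1, 1)))) = Add(3, Mul(-1, Add(-7, -1))) = Add(3, Mul(-1, -8)) = Add(3, 8) = 11)
K = -58952 (K = Add(Mul(Add(Pow(-8, 2), 66), -77), -48942) = Add(Mul(Add(64, 66), -77), -48942) = Add(Mul(130, -77), -48942) = Add(-10010, -48942) = -58952)
Function('l')(T) = Mul(25, T)
Mul(Function('l')(Add(Add(-45, s), w)), Pow(K, -1)) = Mul(Mul(25, Add(Add(-45, 11), -1)), Pow(-58952, -1)) = Mul(Mul(25, Add(-34, -1)), Rational(-1, 58952)) = Mul(Mul(25, -35), Rational(-1, 58952)) = Mul(-875, Rational(-1, 58952)) = Rational(875, 58952)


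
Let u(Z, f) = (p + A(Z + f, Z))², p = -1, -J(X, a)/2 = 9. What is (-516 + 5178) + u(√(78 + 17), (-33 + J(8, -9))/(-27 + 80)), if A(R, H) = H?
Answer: 4758 - 2*√95 ≈ 4738.5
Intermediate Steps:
J(X, a) = -18 (J(X, a) = -2*9 = -18)
u(Z, f) = (-1 + Z)²
(-516 + 5178) + u(√(78 + 17), (-33 + J(8, -9))/(-27 + 80)) = (-516 + 5178) + (-1 + √(78 + 17))² = 4662 + (-1 + √95)²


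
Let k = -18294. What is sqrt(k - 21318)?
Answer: 2*I*sqrt(9903) ≈ 199.03*I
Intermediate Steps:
sqrt(k - 21318) = sqrt(-18294 - 21318) = sqrt(-39612) = 2*I*sqrt(9903)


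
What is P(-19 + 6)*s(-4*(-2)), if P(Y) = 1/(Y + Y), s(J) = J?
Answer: -4/13 ≈ -0.30769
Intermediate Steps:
P(Y) = 1/(2*Y)
P(-19 + 6)*s(-4*(-2)) = (1/(2*(-19 + 6)))*(-4*(-2)) = ((½)/(-13))*8 = ((½)*(-1/13))*8 = -1/26*8 = -4/13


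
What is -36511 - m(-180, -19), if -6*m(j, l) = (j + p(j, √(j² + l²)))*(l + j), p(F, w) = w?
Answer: -219265/6 ≈ -36544.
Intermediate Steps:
m(j, l) = -(j + l)*(j + √(j² + l²))/6 (m(j, l) = -(j + √(j² + l²))*(l + j)/6 = -(j + √(j² + l²))*(j + l)/6 = -(j + l)*(j + √(j² + l²))/6)
-36511 - m(-180, -19) = -36511 - (-⅙*(-180)² - ⅙*(-180)*(-19) - ⅙*(-180)*√((-180)² + (-19)²) - ⅙*(-19)*√((-180)² + (-19)²)) = -36511 - (-⅙*32400 - 570 - ⅙*(-180)*√(32400 + 361) - ⅙*(-19)*√(32400 + 361)) = -36511 - (-5400 - 570 - ⅙*(-180)*√32761 - ⅙*(-19)*√32761) = -36511 - (-5400 - 570 - ⅙*(-180)*181 - ⅙*(-19)*181) = -36511 - (-5400 - 570 + 5430 + 3439/6) = -36511 - 1*199/6 = -36511 - 199/6 = -219265/6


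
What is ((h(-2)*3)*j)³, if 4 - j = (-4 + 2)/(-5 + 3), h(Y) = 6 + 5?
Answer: 970299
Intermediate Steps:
h(Y) = 11
j = 3 (j = 4 - (-4 + 2)/(-5 + 3) = 4 - (-2)/(-2) = 4 - (-2)*(-1)/2 = 4 - 1*1 = 4 - 1 = 3)
((h(-2)*3)*j)³ = ((11*3)*3)³ = (33*3)³ = 99³ = 970299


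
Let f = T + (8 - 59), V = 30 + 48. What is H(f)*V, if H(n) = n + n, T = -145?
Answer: -30576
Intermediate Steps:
V = 78
f = -196 (f = -145 + (8 - 59) = -145 - 51 = -196)
H(n) = 2*n
H(f)*V = (2*(-196))*78 = -392*78 = -30576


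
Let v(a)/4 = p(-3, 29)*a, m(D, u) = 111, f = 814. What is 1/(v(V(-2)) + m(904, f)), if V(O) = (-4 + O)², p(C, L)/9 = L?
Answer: 1/37695 ≈ 2.6529e-5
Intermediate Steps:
p(C, L) = 9*L
v(a) = 1044*a (v(a) = 4*((9*29)*a) = 4*(261*a) = 1044*a)
1/(v(V(-2)) + m(904, f)) = 1/(1044*(-4 - 2)² + 111) = 1/(1044*(-6)² + 111) = 1/(1044*36 + 111) = 1/(37584 + 111) = 1/37695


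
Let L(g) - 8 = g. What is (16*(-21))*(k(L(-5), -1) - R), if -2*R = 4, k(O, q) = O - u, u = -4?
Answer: -3024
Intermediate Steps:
L(g) = 8 + g
k(O, q) = 4 + O (k(O, q) = O - 1*(-4) = O + 4 = 4 + O)
R = -2 (R = -½*4 = -2)
(16*(-21))*(k(L(-5), -1) - R) = (16*(-21))*((4 + (8 - 5)) - 1*(-2)) = -336*((4 + 3) + 2) = -336*(7 + 2) = -336*9 = -3024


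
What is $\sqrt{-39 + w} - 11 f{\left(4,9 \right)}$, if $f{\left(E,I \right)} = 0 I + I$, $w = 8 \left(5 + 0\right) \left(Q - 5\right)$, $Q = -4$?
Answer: $-99 + i \sqrt{399} \approx -99.0 + 19.975 i$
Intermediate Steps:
$w = -360$ ($w = 8 \left(5 + 0\right) \left(-4 - 5\right) = 8 \cdot 5 \left(-9\right) = 8 \left(-45\right) = -360$)
$f{\left(E,I \right)} = I$ ($f{\left(E,I \right)} = 0 + I = I$)
$\sqrt{-39 + w} - 11 f{\left(4,9 \right)} = \sqrt{-39 - 360} - 99 = \sqrt{-399} - 99 = i \sqrt{399} - 99 = -99 + i \sqrt{399}$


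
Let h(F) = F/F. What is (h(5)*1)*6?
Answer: 6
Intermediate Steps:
h(F) = 1
(h(5)*1)*6 = (1*1)*6 = 1*6 = 6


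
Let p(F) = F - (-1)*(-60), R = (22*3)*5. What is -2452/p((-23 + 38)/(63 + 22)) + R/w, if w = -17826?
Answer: 123787229/3021507 ≈ 40.969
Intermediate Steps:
R = 330 (R = 66*5 = 330)
p(F) = -60 + F (p(F) = F - 1*60 = F - 60 = -60 + F)
-2452/p((-23 + 38)/(63 + 22)) + R/w = -2452/(-60 + (-23 + 38)/(63 + 22)) + 330/(-17826) = -2452/(-60 + 15/85) + 330*(-1/17826) = -2452/(-60 + 15*(1/85)) - 55/2971 = -2452/(-60 + 3/17) - 55/2971 = -2452/(-1017/17) - 55/2971 = -2452*(-17/1017) - 55/2971 = 41684/1017 - 55/2971 = 123787229/3021507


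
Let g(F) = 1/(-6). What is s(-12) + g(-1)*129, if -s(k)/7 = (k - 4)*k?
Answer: -2731/2 ≈ -1365.5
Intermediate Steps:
g(F) = -⅙
s(k) = -7*k*(-4 + k) (s(k) = -7*(k - 4)*k = -7*(-4 + k)*k = -7*k*(-4 + k))
s(-12) + g(-1)*129 = 7*(-12)*(4 - 1*(-12)) - ⅙*129 = 7*(-12)*(4 + 12) - 43/2 = 7*(-12)*16 - 43/2 = -1344 - 43/2 = -2731/2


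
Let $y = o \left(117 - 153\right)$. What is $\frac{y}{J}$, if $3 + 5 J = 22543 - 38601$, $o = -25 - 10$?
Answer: $- \frac{6300}{16061} \approx -0.39225$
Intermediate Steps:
$o = -35$ ($o = -25 - 10 = -35$)
$J = - \frac{16061}{5}$ ($J = - \frac{3}{5} + \frac{22543 - 38601}{5} = - \frac{3}{5} + \frac{1}{5} \left(-16058\right) = - \frac{3}{5} - \frac{16058}{5} = - \frac{16061}{5} \approx -3212.2$)
$y = 1260$ ($y = - 35 \left(117 - 153\right) = \left(-35\right) \left(-36\right) = 1260$)
$\frac{y}{J} = \frac{1260}{- \frac{16061}{5}} = 1260 \left(- \frac{5}{16061}\right) = - \frac{6300}{16061}$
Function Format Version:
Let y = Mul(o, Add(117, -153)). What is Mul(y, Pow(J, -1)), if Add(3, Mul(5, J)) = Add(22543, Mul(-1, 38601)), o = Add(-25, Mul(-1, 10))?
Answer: Rational(-6300, 16061) ≈ -0.39225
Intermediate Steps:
o = -35 (o = Add(-25, -10) = -35)
J = Rational(-16061, 5) (J = Add(Rational(-3, 5), Mul(Rational(1, 5), Add(22543, Mul(-1, 38601)))) = Add(Rational(-3, 5), Mul(Rational(1, 5), Add(22543, -38601))) = Add(Rational(-3, 5), Mul(Rational(1, 5), -16058)) = Add(Rational(-3, 5), Rational(-16058, 5)) = Rational(-16061, 5) ≈ -3212.2)
y = 1260 (y = Mul(-35, Add(117, -153)) = Mul(-35, -36) = 1260)
Mul(y, Pow(J, -1)) = Mul(1260, Pow(Rational(-16061, 5), -1)) = Mul(1260, Rational(-5, 16061)) = Rational(-6300, 16061)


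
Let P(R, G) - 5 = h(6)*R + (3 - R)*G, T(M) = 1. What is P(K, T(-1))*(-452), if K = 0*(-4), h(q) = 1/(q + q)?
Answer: -3616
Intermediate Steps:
h(q) = 1/(2*q)
K = 0
P(R, G) = 5 + R/12 + G*(3 - R) (P(R, G) = 5 + (((1/2)/6)*R + (3 - R)*G) = 5 + (((1/2)*(1/6))*R + G*(3 - R)) = 5 + (R/12 + G*(3 - R)) = 5 + R/12 + G*(3 - R))
P(K, T(-1))*(-452) = (5 + 3*1 + (1/12)*0 - 1*1*0)*(-452) = (5 + 3 + 0 + 0)*(-452) = 8*(-452) = -3616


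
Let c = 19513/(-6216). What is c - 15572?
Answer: -96815065/6216 ≈ -15575.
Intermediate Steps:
c = -19513/6216 (c = 19513*(-1/6216) = -19513/6216 ≈ -3.1392)
c - 15572 = -19513/6216 - 15572 = -96815065/6216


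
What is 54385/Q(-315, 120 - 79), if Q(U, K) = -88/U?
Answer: 17131275/88 ≈ 1.9467e+5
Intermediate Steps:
54385/Q(-315, 120 - 79) = 54385/((-88/(-315))) = 54385/((-88*(-1/315))) = 54385/(88/315) = 54385*(315/88) = 17131275/88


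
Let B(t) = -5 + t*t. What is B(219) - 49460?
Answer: -1504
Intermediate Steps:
B(t) = -5 + t²
B(219) - 49460 = (-5 + 219²) - 49460 = (-5 + 47961) - 49460 = 47956 - 49460 = -1504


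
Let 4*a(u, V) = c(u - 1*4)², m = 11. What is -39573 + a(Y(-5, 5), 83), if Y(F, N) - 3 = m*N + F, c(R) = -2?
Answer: -39572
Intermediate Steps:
Y(F, N) = 3 + F + 11*N (Y(F, N) = 3 + (11*N + F) = 3 + (F + 11*N) = 3 + F + 11*N)
a(u, V) = 1 (a(u, V) = (¼)*(-2)² = (¼)*4 = 1)
-39573 + a(Y(-5, 5), 83) = -39573 + 1 = -39572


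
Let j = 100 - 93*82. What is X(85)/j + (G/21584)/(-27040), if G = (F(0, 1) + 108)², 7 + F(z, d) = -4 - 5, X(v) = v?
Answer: -21862837/1933278880 ≈ -0.011309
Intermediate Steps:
j = -7526 (j = 100 - 7626 = -7526)
F(z, d) = -16 (F(z, d) = -7 + (-4 - 5) = -7 - 9 = -16)
G = 8464 (G = (-16 + 108)² = 92² = 8464)
X(85)/j + (G/21584)/(-27040) = 85/(-7526) + (8464/21584)/(-27040) = 85*(-1/7526) + (8464*(1/21584))*(-1/27040) = -85/7526 + (529/1349)*(-1/27040) = -85/7526 - 529/36476960 = -21862837/1933278880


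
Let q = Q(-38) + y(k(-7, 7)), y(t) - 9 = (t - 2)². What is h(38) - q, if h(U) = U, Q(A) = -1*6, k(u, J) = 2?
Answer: 35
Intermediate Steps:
Q(A) = -6
y(t) = 9 + (-2 + t)² (y(t) = 9 + (t - 2)² = 9 + (-2 + t)²)
q = 3 (q = -6 + (9 + (-2 + 2)²) = -6 + (9 + 0²) = -6 + (9 + 0) = -6 + 9 = 3)
h(38) - q = 38 - 1*3 = 38 - 3 = 35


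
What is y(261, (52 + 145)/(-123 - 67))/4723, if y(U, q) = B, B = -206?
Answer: -206/4723 ≈ -0.043616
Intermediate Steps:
y(U, q) = -206
y(261, (52 + 145)/(-123 - 67))/4723 = -206/4723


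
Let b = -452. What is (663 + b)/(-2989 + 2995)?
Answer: 211/6 ≈ 35.167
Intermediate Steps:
(663 + b)/(-2989 + 2995) = (663 - 452)/(-2989 + 2995) = 211/6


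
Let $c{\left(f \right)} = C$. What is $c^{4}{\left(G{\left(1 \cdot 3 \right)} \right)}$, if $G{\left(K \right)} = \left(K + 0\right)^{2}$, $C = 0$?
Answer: $0$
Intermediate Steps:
$G{\left(K \right)} = K^{2}$
$c{\left(f \right)} = 0$
$c^{4}{\left(G{\left(1 \cdot 3 \right)} \right)} = 0^{4} = 0$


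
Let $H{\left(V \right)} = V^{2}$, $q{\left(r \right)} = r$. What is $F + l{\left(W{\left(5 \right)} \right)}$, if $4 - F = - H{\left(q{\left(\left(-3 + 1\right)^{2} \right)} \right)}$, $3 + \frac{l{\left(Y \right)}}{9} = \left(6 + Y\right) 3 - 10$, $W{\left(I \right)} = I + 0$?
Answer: $200$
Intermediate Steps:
$W{\left(I \right)} = I$
$l{\left(Y \right)} = 45 + 27 Y$ ($l{\left(Y \right)} = -27 + 9 \left(\left(6 + Y\right) 3 - 10\right) = -27 + 9 \left(\left(18 + 3 Y\right) - 10\right) = -27 + 9 \left(8 + 3 Y\right) = -27 + \left(72 + 27 Y\right) = 45 + 27 Y$)
$F = 20$ ($F = 4 - - \left(\left(-3 + 1\right)^{2}\right)^{2} = 4 - - \left(\left(-2\right)^{2}\right)^{2} = 4 - - 4^{2} = 4 - \left(-1\right) 16 = 4 - -16 = 4 + 16 = 20$)
$F + l{\left(W{\left(5 \right)} \right)} = 20 + \left(45 + 27 \cdot 5\right) = 20 + \left(45 + 135\right) = 20 + 180 = 200$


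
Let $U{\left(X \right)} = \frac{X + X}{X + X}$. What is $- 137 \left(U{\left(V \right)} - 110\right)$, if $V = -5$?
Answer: $14933$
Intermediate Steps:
$U{\left(X \right)} = 1$ ($U{\left(X \right)} = \frac{2 X}{2 X} = 2 X \frac{1}{2 X} = 1$)
$- 137 \left(U{\left(V \right)} - 110\right) = - 137 \left(1 - 110\right) = \left(-137\right) \left(-109\right) = 14933$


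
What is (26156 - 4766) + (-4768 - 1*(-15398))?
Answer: 32020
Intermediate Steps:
(26156 - 4766) + (-4768 - 1*(-15398)) = 21390 + (-4768 + 15398) = 21390 + 10630 = 32020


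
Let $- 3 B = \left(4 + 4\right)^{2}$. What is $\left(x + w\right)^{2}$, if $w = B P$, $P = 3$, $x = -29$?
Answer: $8649$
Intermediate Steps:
$B = - \frac{64}{3}$ ($B = - \frac{\left(4 + 4\right)^{2}}{3} = - \frac{8^{2}}{3} = \left(- \frac{1}{3}\right) 64 = - \frac{64}{3} \approx -21.333$)
$w = -64$ ($w = \left(- \frac{64}{3}\right) 3 = -64$)
$\left(x + w\right)^{2} = \left(-29 - 64\right)^{2} = \left(-93\right)^{2} = 8649$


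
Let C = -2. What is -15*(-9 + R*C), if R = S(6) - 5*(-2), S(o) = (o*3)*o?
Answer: 3675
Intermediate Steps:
S(o) = 3*o**2 (S(o) = (3*o)*o = 3*o**2)
R = 118 (R = 3*6**2 - 5*(-2) = 3*36 + 10 = 108 + 10 = 118)
-15*(-9 + R*C) = -15*(-9 + 118*(-2)) = -15*(-9 - 236) = -15*(-245) = 3675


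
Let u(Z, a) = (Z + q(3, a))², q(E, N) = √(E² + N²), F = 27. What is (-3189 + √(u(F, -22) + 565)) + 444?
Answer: -2745 + √(1787 + 54*√493) ≈ -2690.4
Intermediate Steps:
u(Z, a) = (Z + √(9 + a²))² (u(Z, a) = (Z + √(3² + a²))² = (Z + √(9 + a²))²)
(-3189 + √(u(F, -22) + 565)) + 444 = (-3189 + √((27 + √(9 + (-22)²))² + 565)) + 444 = (-3189 + √((27 + √(9 + 484))² + 565)) + 444 = (-3189 + √((27 + √493)² + 565)) + 444 = (-3189 + √(565 + (27 + √493)²)) + 444 = -2745 + √(565 + (27 + √493)²)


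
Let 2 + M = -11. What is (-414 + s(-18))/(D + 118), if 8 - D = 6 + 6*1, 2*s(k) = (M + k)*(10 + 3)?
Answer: -1231/228 ≈ -5.3991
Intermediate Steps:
M = -13 (M = -2 - 11 = -13)
s(k) = -169/2 + 13*k/2 (s(k) = ((-13 + k)*(10 + 3))/2 = ((-13 + k)*13)/2 = (-169 + 13*k)/2 = -169/2 + 13*k/2)
D = -4 (D = 8 - (6 + 6*1) = 8 - (6 + 6) = 8 - 1*12 = 8 - 12 = -4)
(-414 + s(-18))/(D + 118) = (-414 + (-169/2 + (13/2)*(-18)))/(-4 + 118) = (-414 + (-169/2 - 117))/114 = (-414 - 403/2)*(1/114) = -1231/2*1/114 = -1231/228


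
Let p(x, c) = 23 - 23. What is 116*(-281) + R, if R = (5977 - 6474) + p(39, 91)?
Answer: -33093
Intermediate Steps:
p(x, c) = 0
R = -497 (R = (5977 - 6474) + 0 = -497 + 0 = -497)
116*(-281) + R = 116*(-281) - 497 = -32596 - 497 = -33093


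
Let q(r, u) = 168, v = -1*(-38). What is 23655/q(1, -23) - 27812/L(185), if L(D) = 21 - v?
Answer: 99501/56 ≈ 1776.8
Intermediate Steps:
v = 38
L(D) = -17 (L(D) = 21 - 1*38 = 21 - 38 = -17)
23655/q(1, -23) - 27812/L(185) = 23655/168 - 27812/(-17) = 23655*(1/168) - 27812*(-1/17) = 7885/56 + 1636 = 99501/56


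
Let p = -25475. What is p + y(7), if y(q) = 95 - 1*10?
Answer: -25390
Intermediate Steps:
y(q) = 85 (y(q) = 95 - 10 = 85)
p + y(7) = -25475 + 85 = -25390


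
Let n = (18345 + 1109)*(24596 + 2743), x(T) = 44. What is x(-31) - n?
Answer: -531852862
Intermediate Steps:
n = 531852906 (n = 19454*27339 = 531852906)
x(-31) - n = 44 - 1*531852906 = 44 - 531852906 = -531852862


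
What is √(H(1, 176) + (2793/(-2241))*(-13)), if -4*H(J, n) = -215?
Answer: √17348411/498 ≈ 8.3637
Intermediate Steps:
H(J, n) = 215/4 (H(J, n) = -¼*(-215) = 215/4)
√(H(1, 176) + (2793/(-2241))*(-13)) = √(215/4 + (2793/(-2241))*(-13)) = √(215/4 + (2793*(-1/2241))*(-13)) = √(215/4 - 931/747*(-13)) = √(215/4 + 12103/747) = √(209017/2988) = √17348411/498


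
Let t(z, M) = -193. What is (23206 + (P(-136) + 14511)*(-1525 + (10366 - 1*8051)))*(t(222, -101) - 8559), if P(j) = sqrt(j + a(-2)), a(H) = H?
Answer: -100533313792 - 6914080*I*sqrt(138) ≈ -1.0053e+11 - 8.1222e+7*I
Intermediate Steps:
P(j) = sqrt(-2 + j) (P(j) = sqrt(j - 2) = sqrt(-2 + j))
(23206 + (P(-136) + 14511)*(-1525 + (10366 - 1*8051)))*(t(222, -101) - 8559) = (23206 + (sqrt(-2 - 136) + 14511)*(-1525 + (10366 - 1*8051)))*(-193 - 8559) = (23206 + (sqrt(-138) + 14511)*(-1525 + (10366 - 8051)))*(-8752) = (23206 + (I*sqrt(138) + 14511)*(-1525 + 2315))*(-8752) = (23206 + (14511 + I*sqrt(138))*790)*(-8752) = (23206 + (11463690 + 790*I*sqrt(138)))*(-8752) = (11486896 + 790*I*sqrt(138))*(-8752) = -100533313792 - 6914080*I*sqrt(138)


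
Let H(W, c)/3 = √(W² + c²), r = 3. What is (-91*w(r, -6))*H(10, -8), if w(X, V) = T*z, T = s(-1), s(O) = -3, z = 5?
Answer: 8190*√41 ≈ 52442.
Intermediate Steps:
T = -3
H(W, c) = 3*√(W² + c²)
w(X, V) = -15 (w(X, V) = -3*5 = -15)
(-91*w(r, -6))*H(10, -8) = (-91*(-15))*(3*√(10² + (-8)²)) = 1365*(3*√(100 + 64)) = 1365*(3*√164) = 1365*(3*(2*√41)) = 1365*(6*√41) = 8190*√41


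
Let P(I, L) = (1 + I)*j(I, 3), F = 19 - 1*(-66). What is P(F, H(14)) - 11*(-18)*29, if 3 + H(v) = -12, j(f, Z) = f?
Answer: 13052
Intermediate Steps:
H(v) = -15 (H(v) = -3 - 12 = -15)
F = 85 (F = 19 + 66 = 85)
P(I, L) = I*(1 + I) (P(I, L) = (1 + I)*I = I*(1 + I))
P(F, H(14)) - 11*(-18)*29 = 85*(1 + 85) - 11*(-18)*29 = 85*86 - (-198)*29 = 7310 - 1*(-5742) = 7310 + 5742 = 13052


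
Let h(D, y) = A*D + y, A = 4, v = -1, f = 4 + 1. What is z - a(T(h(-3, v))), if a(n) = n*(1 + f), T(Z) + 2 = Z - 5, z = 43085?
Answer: 43205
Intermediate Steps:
f = 5
h(D, y) = y + 4*D (h(D, y) = 4*D + y = y + 4*D)
T(Z) = -7 + Z (T(Z) = -2 + (Z - 5) = -2 + (-5 + Z) = -7 + Z)
a(n) = 6*n (a(n) = n*(1 + 5) = n*6 = 6*n)
z - a(T(h(-3, v))) = 43085 - 6*(-7 + (-1 + 4*(-3))) = 43085 - 6*(-7 + (-1 - 12)) = 43085 - 6*(-7 - 13) = 43085 - 6*(-20) = 43085 - 1*(-120) = 43085 + 120 = 43205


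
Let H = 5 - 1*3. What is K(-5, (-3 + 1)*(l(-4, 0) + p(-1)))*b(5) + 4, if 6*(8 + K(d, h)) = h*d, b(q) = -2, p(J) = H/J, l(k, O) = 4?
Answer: 40/3 ≈ 13.333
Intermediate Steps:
H = 2 (H = 5 - 3 = 2)
p(J) = 2/J
K(d, h) = -8 + d*h/6 (K(d, h) = -8 + (h*d)/6 = -8 + (d*h)/6 = -8 + d*h/6)
K(-5, (-3 + 1)*(l(-4, 0) + p(-1)))*b(5) + 4 = (-8 + (1/6)*(-5)*((-3 + 1)*(4 + 2/(-1))))*(-2) + 4 = (-8 + (1/6)*(-5)*(-2*(4 + 2*(-1))))*(-2) + 4 = (-8 + (1/6)*(-5)*(-2*(4 - 2)))*(-2) + 4 = (-8 + (1/6)*(-5)*(-2*2))*(-2) + 4 = (-8 + (1/6)*(-5)*(-4))*(-2) + 4 = (-8 + 10/3)*(-2) + 4 = -14/3*(-2) + 4 = 28/3 + 4 = 40/3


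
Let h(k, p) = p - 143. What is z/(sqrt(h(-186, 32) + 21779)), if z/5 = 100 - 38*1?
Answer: 155*sqrt(5417)/5417 ≈ 2.1060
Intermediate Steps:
h(k, p) = -143 + p
z = 310 (z = 5*(100 - 38*1) = 5*(100 - 38) = 5*62 = 310)
z/(sqrt(h(-186, 32) + 21779)) = 310/(sqrt((-143 + 32) + 21779)) = 310/(sqrt(-111 + 21779)) = 310/(sqrt(21668)) = 310/((2*sqrt(5417))) = 310*(sqrt(5417)/10834) = 155*sqrt(5417)/5417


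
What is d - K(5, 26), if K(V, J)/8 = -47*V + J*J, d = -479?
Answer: -4007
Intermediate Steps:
K(V, J) = -376*V + 8*J² (K(V, J) = 8*(-47*V + J*J) = 8*(-47*V + J²) = 8*(J² - 47*V) = -376*V + 8*J²)
d - K(5, 26) = -479 - (-376*5 + 8*26²) = -479 - (-1880 + 8*676) = -479 - (-1880 + 5408) = -479 - 1*3528 = -479 - 3528 = -4007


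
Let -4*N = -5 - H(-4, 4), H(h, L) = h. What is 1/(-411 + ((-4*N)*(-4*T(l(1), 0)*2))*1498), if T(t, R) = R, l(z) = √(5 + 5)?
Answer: -1/411 ≈ -0.0024331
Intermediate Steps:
l(z) = √10
N = ¼ (N = -(-5 - 1*(-4))/4 = -(-5 + 4)/4 = -¼*(-1) = ¼ ≈ 0.25000)
1/(-411 + ((-4*N)*(-4*T(l(1), 0)*2))*1498) = 1/(-411 + ((-4*¼)*(-4*0*2))*1498) = 1/(-411 - 0*2*1498) = 1/(-411 - 1*0*1498) = 1/(-411 + 0*1498) = 1/(-411 + 0) = 1/(-411) = -1/411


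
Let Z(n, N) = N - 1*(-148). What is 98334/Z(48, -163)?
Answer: -32778/5 ≈ -6555.6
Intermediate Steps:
Z(n, N) = 148 + N (Z(n, N) = N + 148 = 148 + N)
98334/Z(48, -163) = 98334/(148 - 163) = 98334/(-15) = 98334*(-1/15) = -32778/5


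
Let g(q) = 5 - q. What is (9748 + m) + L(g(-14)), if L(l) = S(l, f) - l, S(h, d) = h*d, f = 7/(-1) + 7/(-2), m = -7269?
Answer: 4521/2 ≈ 2260.5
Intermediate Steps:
f = -21/2 (f = 7*(-1) + 7*(-½) = -7 - 7/2 = -21/2 ≈ -10.500)
S(h, d) = d*h
L(l) = -23*l/2 (L(l) = -21*l/2 - l = -23*l/2)
(9748 + m) + L(g(-14)) = (9748 - 7269) - 23*(5 - 1*(-14))/2 = 2479 - 23*(5 + 14)/2 = 2479 - 23/2*19 = 2479 - 437/2 = 4521/2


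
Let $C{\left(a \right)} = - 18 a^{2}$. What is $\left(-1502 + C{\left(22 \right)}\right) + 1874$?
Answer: $-8340$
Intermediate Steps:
$\left(-1502 + C{\left(22 \right)}\right) + 1874 = \left(-1502 - 18 \cdot 22^{2}\right) + 1874 = \left(-1502 - 8712\right) + 1874 = -10214 + 1874 = -8340$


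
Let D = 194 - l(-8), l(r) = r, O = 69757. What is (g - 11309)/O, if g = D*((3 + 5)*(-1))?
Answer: -12925/69757 ≈ -0.18529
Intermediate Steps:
D = 202 (D = 194 - 1*(-8) = 194 + 8 = 202)
g = -1616 (g = 202*((3 + 5)*(-1)) = 202*(8*(-1)) = 202*(-8) = -1616)
(g - 11309)/O = (-1616 - 11309)/69757 = -12925*1/69757 = -12925/69757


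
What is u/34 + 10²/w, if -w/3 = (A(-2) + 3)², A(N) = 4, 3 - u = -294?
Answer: 40259/4998 ≈ 8.0550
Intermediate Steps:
u = 297 (u = 3 - 1*(-294) = 3 + 294 = 297)
w = -147 (w = -3*(4 + 3)² = -3*7² = -3*49 = -147)
u/34 + 10²/w = 297/34 + 10²/(-147) = 297*(1/34) + 100*(-1/147) = 297/34 - 100/147 = 40259/4998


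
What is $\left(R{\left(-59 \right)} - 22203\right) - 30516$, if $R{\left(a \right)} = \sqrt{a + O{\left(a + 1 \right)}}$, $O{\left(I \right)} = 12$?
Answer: $-52719 + i \sqrt{47} \approx -52719.0 + 6.8557 i$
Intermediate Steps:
$R{\left(a \right)} = \sqrt{12 + a}$ ($R{\left(a \right)} = \sqrt{a + 12} = \sqrt{12 + a}$)
$\left(R{\left(-59 \right)} - 22203\right) - 30516 = \left(\sqrt{12 - 59} - 22203\right) - 30516 = \left(\sqrt{-47} - 22203\right) - 30516 = \left(i \sqrt{47} - 22203\right) - 30516 = \left(-22203 + i \sqrt{47}\right) - 30516 = -52719 + i \sqrt{47}$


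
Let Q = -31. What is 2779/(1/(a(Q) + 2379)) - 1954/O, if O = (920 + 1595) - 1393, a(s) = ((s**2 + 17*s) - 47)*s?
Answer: -14994645719/561 ≈ -2.6728e+7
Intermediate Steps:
a(s) = s*(-47 + s**2 + 17*s) (a(s) = (-47 + s**2 + 17*s)*s = s*(-47 + s**2 + 17*s))
O = 1122 (O = 2515 - 1393 = 1122)
2779/(1/(a(Q) + 2379)) - 1954/O = 2779/(1/(-31*(-47 + (-31)**2 + 17*(-31)) + 2379)) - 1954/1122 = 2779/(1/(-31*(-47 + 961 - 527) + 2379)) - 1954*1/1122 = 2779/(1/(-31*387 + 2379)) - 977/561 = 2779/(1/(-11997 + 2379)) - 977/561 = 2779/(1/(-9618)) - 977/561 = 2779/(-1/9618) - 977/561 = 2779*(-9618) - 977/561 = -26728422 - 977/561 = -14994645719/561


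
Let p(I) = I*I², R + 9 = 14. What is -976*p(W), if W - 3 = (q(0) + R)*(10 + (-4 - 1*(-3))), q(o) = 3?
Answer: -411750000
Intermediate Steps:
R = 5 (R = -9 + 14 = 5)
W = 75 (W = 3 + (3 + 5)*(10 + (-4 - 1*(-3))) = 3 + 8*(10 + (-4 + 3)) = 3 + 8*(10 - 1) = 3 + 8*9 = 3 + 72 = 75)
p(I) = I³
-976*p(W) = -976*75³ = -976*421875 = -411750000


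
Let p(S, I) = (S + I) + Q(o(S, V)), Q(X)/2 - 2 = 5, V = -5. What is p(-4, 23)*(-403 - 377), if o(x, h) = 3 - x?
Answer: -25740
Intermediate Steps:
Q(X) = 14 (Q(X) = 4 + 2*5 = 4 + 10 = 14)
p(S, I) = 14 + I + S (p(S, I) = (S + I) + 14 = (I + S) + 14 = 14 + I + S)
p(-4, 23)*(-403 - 377) = (14 + 23 - 4)*(-403 - 377) = 33*(-780) = -25740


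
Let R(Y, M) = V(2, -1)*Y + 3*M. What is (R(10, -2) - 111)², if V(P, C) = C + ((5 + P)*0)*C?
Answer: 16129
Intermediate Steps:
V(P, C) = C (V(P, C) = C + 0*C = C + 0 = C)
R(Y, M) = -Y + 3*M
(R(10, -2) - 111)² = ((-1*10 + 3*(-2)) - 111)² = ((-10 - 6) - 111)² = (-16 - 111)² = (-127)² = 16129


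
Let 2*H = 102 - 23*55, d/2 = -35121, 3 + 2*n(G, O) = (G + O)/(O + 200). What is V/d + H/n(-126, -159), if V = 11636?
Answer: 185811211/1592152 ≈ 116.70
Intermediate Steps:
n(G, O) = -3/2 + (G + O)/(2*(200 + O)) (n(G, O) = -3/2 + ((G + O)/(O + 200))/2 = -3/2 + ((G + O)/(200 + O))/2 = -3/2 + (G + O)/(2*(200 + O)))
d = -70242 (d = 2*(-35121) = -70242)
H = -1163/2 (H = (102 - 23*55)/2 = (102 - 1265)/2 = (½)*(-1163) = -1163/2 ≈ -581.50)
V/d + H/n(-126, -159) = 11636/(-70242) - 1163*(200 - 159)/(-300 + (½)*(-126) - 1*(-159))/2 = 11636*(-1/70242) - 1163*41/(-300 - 63 + 159)/2 = -5818/35121 - 1163/(2*((1/41)*(-204))) = -5818/35121 - 1163/(2*(-204/41)) = -5818/35121 - 1163/2*(-41/204) = -5818/35121 + 47683/408 = 185811211/1592152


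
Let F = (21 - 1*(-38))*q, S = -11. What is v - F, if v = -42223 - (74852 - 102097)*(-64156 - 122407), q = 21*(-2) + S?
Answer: -5082948031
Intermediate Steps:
q = -53 (q = 21*(-2) - 11 = -42 - 11 = -53)
F = -3127 (F = (21 - 1*(-38))*(-53) = (21 + 38)*(-53) = 59*(-53) = -3127)
v = -5082951158 (v = -42223 - (-27245)*(-186563) = -42223 - 1*5082908935 = -42223 - 5082908935 = -5082951158)
v - F = -5082951158 - 1*(-3127) = -5082951158 + 3127 = -5082948031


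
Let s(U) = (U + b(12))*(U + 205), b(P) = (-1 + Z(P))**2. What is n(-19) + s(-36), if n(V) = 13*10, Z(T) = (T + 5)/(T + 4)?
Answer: -1524055/256 ≈ -5953.3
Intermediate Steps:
Z(T) = (5 + T)/(4 + T)
b(P) = (-1 + (5 + P)/(4 + P))**2
n(V) = 130
s(U) = (205 + U)*(1/256 + U) (s(U) = (U + (4 + 12)**(-2))*(U + 205) = (U + 16**(-2))*(205 + U) = (U + 1/256)*(205 + U) = (1/256 + U)*(205 + U) = (205 + U)*(1/256 + U))
n(-19) + s(-36) = 130 + (205/256 + (-36)**2 + (52481/256)*(-36)) = 130 + (205/256 + 1296 - 472329/64) = 130 - 1557335/256 = -1524055/256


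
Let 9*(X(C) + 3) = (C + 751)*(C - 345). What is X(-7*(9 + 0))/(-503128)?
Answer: 93577/1509384 ≈ 0.061997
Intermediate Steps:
X(C) = -3 + (-345 + C)*(751 + C)/9 (X(C) = -3 + ((C + 751)*(C - 345))/9 = -3 + ((751 + C)*(-345 + C))/9 = -3 + ((-345 + C)*(751 + C))/9 = -3 + (-345 + C)*(751 + C)/9)
X(-7*(9 + 0))/(-503128) = (-86374/3 + (-7*(9 + 0))²/9 + 406*(-7*(9 + 0))/9)/(-503128) = (-86374/3 + (-7*9)²/9 + 406*(-7*9)/9)*(-1/503128) = (-86374/3 + (⅑)*(-63)² + (406/9)*(-63))*(-1/503128) = (-86374/3 + (⅑)*3969 - 2842)*(-1/503128) = (-86374/3 + 441 - 2842)*(-1/503128) = -93577/3*(-1/503128) = 93577/1509384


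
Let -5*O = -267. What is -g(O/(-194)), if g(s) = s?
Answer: 267/970 ≈ 0.27526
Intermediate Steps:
O = 267/5 (O = -⅕*(-267) = 267/5 ≈ 53.400)
-g(O/(-194)) = -267/(5*(-194)) = -267*(-1)/(5*194) = -1*(-267/970) = 267/970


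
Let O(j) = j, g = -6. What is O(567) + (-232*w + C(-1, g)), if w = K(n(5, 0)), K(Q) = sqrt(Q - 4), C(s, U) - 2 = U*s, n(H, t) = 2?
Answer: 575 - 232*I*sqrt(2) ≈ 575.0 - 328.1*I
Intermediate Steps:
C(s, U) = 2 + U*s
K(Q) = sqrt(-4 + Q)
w = I*sqrt(2) (w = sqrt(-4 + 2) = sqrt(-2) = I*sqrt(2) ≈ 1.4142*I)
O(567) + (-232*w + C(-1, g)) = 567 + (-232*I*sqrt(2) + (2 - 6*(-1))) = 567 + (-232*I*sqrt(2) + (2 + 6)) = 567 + (-232*I*sqrt(2) + 8) = 567 + (8 - 232*I*sqrt(2)) = 575 - 232*I*sqrt(2)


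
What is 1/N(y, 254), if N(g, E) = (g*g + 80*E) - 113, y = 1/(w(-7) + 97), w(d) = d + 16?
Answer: 11236/227045853 ≈ 4.9488e-5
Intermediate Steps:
w(d) = 16 + d
y = 1/106 (y = 1/((16 - 7) + 97) = 1/(9 + 97) = 1/106 ≈ 0.0094340)
N(g, E) = -113 + g² + 80*E (N(g, E) = (g² + 80*E) - 113 = -113 + g² + 80*E)
1/N(y, 254) = 1/(-113 + (1/106)² + 80*254) = 1/(-113 + 1/11236 + 20320) = 1/(227045853/11236) = 11236/227045853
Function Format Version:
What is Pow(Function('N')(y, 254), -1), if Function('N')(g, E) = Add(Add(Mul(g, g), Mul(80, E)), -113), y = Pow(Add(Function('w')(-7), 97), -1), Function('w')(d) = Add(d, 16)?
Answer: Rational(11236, 227045853) ≈ 4.9488e-5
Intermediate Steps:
Function('w')(d) = Add(16, d)
y = Rational(1, 106) (y = Pow(Add(Add(16, -7), 97), -1) = Pow(Add(9, 97), -1) = Pow(106, -1) = Rational(1, 106) ≈ 0.0094340)
Function('N')(g, E) = Add(-113, Pow(g, 2), Mul(80, E)) (Function('N')(g, E) = Add(Add(Pow(g, 2), Mul(80, E)), -113) = Add(-113, Pow(g, 2), Mul(80, E)))
Pow(Function('N')(y, 254), -1) = Pow(Add(-113, Pow(Rational(1, 106), 2), Mul(80, 254)), -1) = Pow(Add(-113, Rational(1, 11236), 20320), -1) = Pow(Rational(227045853, 11236), -1) = Rational(11236, 227045853)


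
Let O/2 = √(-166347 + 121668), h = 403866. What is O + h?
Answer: 403866 + 2*I*√44679 ≈ 4.0387e+5 + 422.75*I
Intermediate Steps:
O = 2*I*√44679 (O = 2*√(-166347 + 121668) = 2*√(-44679) = 2*(I*√44679) = 2*I*√44679 ≈ 422.75*I)
O + h = 2*I*√44679 + 403866 = 403866 + 2*I*√44679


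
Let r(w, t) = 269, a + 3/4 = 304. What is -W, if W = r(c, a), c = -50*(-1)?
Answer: -269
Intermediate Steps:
a = 1213/4 (a = -¾ + 304 = 1213/4 ≈ 303.25)
c = 50
W = 269
-W = -1*269 = -269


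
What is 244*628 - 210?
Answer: 153022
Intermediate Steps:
244*628 - 210 = 153232 - 210 = 153022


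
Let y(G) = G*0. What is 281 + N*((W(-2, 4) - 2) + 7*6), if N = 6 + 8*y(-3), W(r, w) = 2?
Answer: 533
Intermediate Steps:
y(G) = 0
N = 6 (N = 6 + 8*0 = 6 + 0 = 6)
281 + N*((W(-2, 4) - 2) + 7*6) = 281 + 6*((2 - 2) + 7*6) = 281 + 6*(0 + 42) = 281 + 6*42 = 281 + 252 = 533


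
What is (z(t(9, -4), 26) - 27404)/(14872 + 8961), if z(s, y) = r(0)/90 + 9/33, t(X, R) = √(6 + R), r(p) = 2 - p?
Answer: -13564834/11797335 ≈ -1.1498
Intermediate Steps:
z(s, y) = 146/495 (z(s, y) = (2 - 1*0)/90 + 9/33 = (2 + 0)*(1/90) + 9*(1/33) = 2*(1/90) + 3/11 = 1/45 + 3/11 = 146/495)
(z(t(9, -4), 26) - 27404)/(14872 + 8961) = (146/495 - 27404)/(14872 + 8961) = -13564834/495/23833 = -13564834/495*1/23833 = -13564834/11797335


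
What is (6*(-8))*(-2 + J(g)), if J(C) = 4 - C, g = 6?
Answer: 192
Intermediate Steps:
(6*(-8))*(-2 + J(g)) = (6*(-8))*(-2 + (4 - 1*6)) = -48*(-2 + (4 - 6)) = -48*(-2 - 2) = -48*(-4) = 192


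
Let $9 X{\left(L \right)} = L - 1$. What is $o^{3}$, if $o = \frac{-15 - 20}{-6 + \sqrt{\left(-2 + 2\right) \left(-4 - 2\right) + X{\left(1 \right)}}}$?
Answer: $\frac{42875}{216} \approx 198.5$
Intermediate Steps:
$X{\left(L \right)} = - \frac{1}{9} + \frac{L}{9}$ ($X{\left(L \right)} = \frac{L - 1}{9} = \frac{-1 + L}{9} = - \frac{1}{9} + \frac{L}{9}$)
$o = \frac{35}{6}$ ($o = \frac{-15 - 20}{-6 + \sqrt{\left(-2 + 2\right) \left(-4 - 2\right) + \left(- \frac{1}{9} + \frac{1}{9} \cdot 1\right)}} = - \frac{35}{-6 + \sqrt{0 \left(-6\right) + \left(- \frac{1}{9} + \frac{1}{9}\right)}} = - \frac{35}{-6 + \sqrt{0 + 0}} = - \frac{35}{-6 + \sqrt{0}} = - \frac{35}{-6 + 0} = - \frac{35}{-6} = \left(-35\right) \left(- \frac{1}{6}\right) = \frac{35}{6} \approx 5.8333$)
$o^{3} = \left(\frac{35}{6}\right)^{3} = \frac{42875}{216}$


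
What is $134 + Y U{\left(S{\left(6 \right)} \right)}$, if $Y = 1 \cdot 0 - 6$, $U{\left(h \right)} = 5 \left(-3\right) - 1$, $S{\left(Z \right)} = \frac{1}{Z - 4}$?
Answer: $230$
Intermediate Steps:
$S{\left(Z \right)} = \frac{1}{-4 + Z}$
$U{\left(h \right)} = -16$ ($U{\left(h \right)} = -15 - 1 = -16$)
$Y = -6$ ($Y = 0 - 6 = -6$)
$134 + Y U{\left(S{\left(6 \right)} \right)} = 134 - -96 = 134 + 96 = 230$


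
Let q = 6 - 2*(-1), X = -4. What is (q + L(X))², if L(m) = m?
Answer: 16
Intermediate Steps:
q = 8 (q = 6 + 2 = 8)
(q + L(X))² = (8 - 4)² = 4² = 16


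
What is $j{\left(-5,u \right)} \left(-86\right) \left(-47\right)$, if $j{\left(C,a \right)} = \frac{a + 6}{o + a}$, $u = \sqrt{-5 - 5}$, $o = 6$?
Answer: $4042$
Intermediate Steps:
$u = i \sqrt{10}$ ($u = \sqrt{-5 - 5} = \sqrt{-10} = i \sqrt{10} \approx 3.1623 i$)
$j{\left(C,a \right)} = 1$ ($j{\left(C,a \right)} = \frac{a + 6}{6 + a} = \frac{6 + a}{6 + a} = 1$)
$j{\left(-5,u \right)} \left(-86\right) \left(-47\right) = 1 \left(-86\right) \left(-47\right) = \left(-86\right) \left(-47\right) = 4042$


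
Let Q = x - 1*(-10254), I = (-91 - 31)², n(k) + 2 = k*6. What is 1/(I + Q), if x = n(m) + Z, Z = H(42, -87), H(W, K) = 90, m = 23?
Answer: 1/25364 ≈ 3.9426e-5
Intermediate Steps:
n(k) = -2 + 6*k (n(k) = -2 + k*6 = -2 + 6*k)
Z = 90
I = 14884 (I = (-122)² = 14884)
x = 226 (x = (-2 + 6*23) + 90 = (-2 + 138) + 90 = 136 + 90 = 226)
Q = 10480 (Q = 226 - 1*(-10254) = 226 + 10254 = 10480)
1/(I + Q) = 1/(14884 + 10480) = 1/25364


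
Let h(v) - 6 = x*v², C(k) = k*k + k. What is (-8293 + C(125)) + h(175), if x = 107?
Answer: 3284338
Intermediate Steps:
C(k) = k + k² (C(k) = k² + k = k + k²)
h(v) = 6 + 107*v²
(-8293 + C(125)) + h(175) = (-8293 + 125*(1 + 125)) + (6 + 107*175²) = (-8293 + 125*126) + (6 + 107*30625) = (-8293 + 15750) + (6 + 3276875) = 7457 + 3276881 = 3284338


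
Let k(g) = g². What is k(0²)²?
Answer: 0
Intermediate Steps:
k(0²)² = ((0²)²)² = (0²)² = 0² = 0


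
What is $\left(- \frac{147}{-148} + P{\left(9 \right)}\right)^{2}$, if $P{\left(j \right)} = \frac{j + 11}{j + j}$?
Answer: $\frac{7856809}{1774224} \approx 4.4283$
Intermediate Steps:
$P{\left(j \right)} = \frac{11 + j}{2 j}$
$\left(- \frac{147}{-148} + P{\left(9 \right)}\right)^{2} = \left(- \frac{147}{-148} + \frac{11 + 9}{2 \cdot 9}\right)^{2} = \left(\left(-147\right) \left(- \frac{1}{148}\right) + \frac{1}{2} \cdot \frac{1}{9} \cdot 20\right)^{2} = \left(\frac{147}{148} + \frac{10}{9}\right)^{2} = \left(\frac{2803}{1332}\right)^{2} = \frac{7856809}{1774224}$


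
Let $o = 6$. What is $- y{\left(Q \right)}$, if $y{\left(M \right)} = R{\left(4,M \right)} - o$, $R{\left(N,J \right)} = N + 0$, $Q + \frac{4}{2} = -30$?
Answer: $2$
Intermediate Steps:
$Q = -32$ ($Q = -2 - 30 = -32$)
$R{\left(N,J \right)} = N$
$y{\left(M \right)} = -2$ ($y{\left(M \right)} = 4 - 6 = -2$)
$- y{\left(Q \right)} = \left(-1\right) \left(-2\right) = 2$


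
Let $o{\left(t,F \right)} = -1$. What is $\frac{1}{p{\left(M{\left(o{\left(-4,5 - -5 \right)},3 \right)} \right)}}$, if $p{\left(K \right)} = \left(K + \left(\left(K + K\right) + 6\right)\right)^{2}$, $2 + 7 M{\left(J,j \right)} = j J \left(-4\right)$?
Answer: $\frac{49}{5184} \approx 0.0094522$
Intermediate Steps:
$M{\left(J,j \right)} = - \frac{2}{7} - \frac{4 J j}{7}$ ($M{\left(J,j \right)} = - \frac{2}{7} + \frac{j J \left(-4\right)}{7} = - \frac{2}{7} + \frac{J j \left(-4\right)}{7} = - \frac{2}{7} + \frac{\left(-4\right) J j}{7} = - \frac{2}{7} - \frac{4 J j}{7}$)
$p{\left(K \right)} = \left(6 + 3 K\right)^{2}$ ($p{\left(K \right)} = \left(K + \left(2 K + 6\right)\right)^{2} = \left(K + \left(6 + 2 K\right)\right)^{2} = \left(6 + 3 K\right)^{2}$)
$\frac{1}{p{\left(M{\left(o{\left(-4,5 - -5 \right)},3 \right)} \right)}} = \frac{1}{9 \left(2 - \left(\frac{2}{7} - \frac{12}{7}\right)\right)^{2}} = \frac{1}{9 \left(2 + \left(- \frac{2}{7} + \frac{12}{7}\right)\right)^{2}} = \frac{1}{9 \left(2 + \frac{10}{7}\right)^{2}} = \frac{1}{9 \left(\frac{24}{7}\right)^{2}} = \frac{1}{9 \cdot \frac{576}{49}} = \frac{1}{\frac{5184}{49}} = \frac{49}{5184}$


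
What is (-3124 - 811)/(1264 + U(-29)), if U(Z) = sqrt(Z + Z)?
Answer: -2486920/798877 + 3935*I*sqrt(58)/1597754 ≈ -3.113 + 0.018756*I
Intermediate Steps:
U(Z) = sqrt(2)*sqrt(Z) (U(Z) = sqrt(2*Z) = sqrt(2)*sqrt(Z))
(-3124 - 811)/(1264 + U(-29)) = (-3124 - 811)/(1264 + sqrt(2)*sqrt(-29)) = -3935/(1264 + sqrt(2)*(I*sqrt(29))) = -3935/(1264 + I*sqrt(58))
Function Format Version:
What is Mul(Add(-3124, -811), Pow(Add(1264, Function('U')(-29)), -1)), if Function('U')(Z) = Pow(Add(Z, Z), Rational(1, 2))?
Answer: Add(Rational(-2486920, 798877), Mul(Rational(3935, 1597754), I, Pow(58, Rational(1, 2)))) ≈ Add(-3.1130, Mul(0.018756, I))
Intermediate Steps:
Function('U')(Z) = Mul(Pow(2, Rational(1, 2)), Pow(Z, Rational(1, 2))) (Function('U')(Z) = Pow(Mul(2, Z), Rational(1, 2)) = Mul(Pow(2, Rational(1, 2)), Pow(Z, Rational(1, 2))))
Mul(Add(-3124, -811), Pow(Add(1264, Function('U')(-29)), -1)) = Mul(Add(-3124, -811), Pow(Add(1264, Mul(Pow(2, Rational(1, 2)), Pow(-29, Rational(1, 2)))), -1)) = Mul(-3935, Pow(Add(1264, Mul(Pow(2, Rational(1, 2)), Mul(I, Pow(29, Rational(1, 2))))), -1)) = Mul(-3935, Pow(Add(1264, Mul(I, Pow(58, Rational(1, 2)))), -1))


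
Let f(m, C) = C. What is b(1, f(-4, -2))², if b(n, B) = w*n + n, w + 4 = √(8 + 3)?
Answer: (3 - √11)² ≈ 0.10025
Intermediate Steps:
w = -4 + √11 (w = -4 + √(8 + 3) = -4 + √11 ≈ -0.68338)
b(n, B) = n + n*(-4 + √11) (b(n, B) = (-4 + √11)*n + n = n*(-4 + √11) + n = n + n*(-4 + √11))
b(1, f(-4, -2))² = (1*(-3 + √11))² = (-3 + √11)²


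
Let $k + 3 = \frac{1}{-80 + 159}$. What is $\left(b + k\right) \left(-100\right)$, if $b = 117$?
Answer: $- \frac{900700}{79} \approx -11401.0$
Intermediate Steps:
$k = - \frac{236}{79}$ ($k = -3 + \frac{1}{-80 + 159} = -3 + \frac{1}{79} = - \frac{236}{79} \approx -2.9873$)
$\left(b + k\right) \left(-100\right) = \left(117 - \frac{236}{79}\right) \left(-100\right) = \frac{9007}{79} \left(-100\right) = - \frac{900700}{79}$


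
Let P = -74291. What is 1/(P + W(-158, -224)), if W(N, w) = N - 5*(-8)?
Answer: -1/74409 ≈ -1.3439e-5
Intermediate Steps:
W(N, w) = 40 + N (W(N, w) = N + 40 = 40 + N)
1/(P + W(-158, -224)) = 1/(-74291 + (40 - 158)) = 1/(-74291 - 118) = 1/(-74409) = -1/74409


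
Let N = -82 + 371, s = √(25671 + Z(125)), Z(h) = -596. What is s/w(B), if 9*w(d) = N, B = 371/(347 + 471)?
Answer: 45*√1003/289 ≈ 4.9313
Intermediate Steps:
s = 5*√1003 (s = √(25671 - 596) = √25075 = 5*√1003 ≈ 158.35)
N = 289
B = 371/818 ≈ 0.45355
w(d) = 289/9 (w(d) = (⅑)*289 = 289/9)
s/w(B) = (5*√1003)/(289/9) = (5*√1003)*(9/289) = 45*√1003/289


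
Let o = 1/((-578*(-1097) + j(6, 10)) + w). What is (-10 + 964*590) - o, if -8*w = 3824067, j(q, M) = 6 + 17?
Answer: 710166843742/1248645 ≈ 5.6875e+5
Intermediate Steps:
j(q, M) = 23
w = -3824067/8 (w = -⅛*3824067 = -3824067/8 ≈ -4.7801e+5)
o = 8/1248645 (o = 1/((-578*(-1097) + 23) - 3824067/8) = 1/((634066 + 23) - 3824067/8) = 1/(634089 - 3824067/8) = 1/(1248645/8) = 8/1248645 ≈ 6.4069e-6)
(-10 + 964*590) - o = (-10 + 964*590) - 1*8/1248645 = (-10 + 568760) - 8/1248645 = 568750 - 8/1248645 = 710166843742/1248645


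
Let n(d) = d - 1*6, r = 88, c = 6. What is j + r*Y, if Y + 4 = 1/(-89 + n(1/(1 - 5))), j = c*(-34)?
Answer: -212188/381 ≈ -556.92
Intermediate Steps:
n(d) = -6 + d (n(d) = d - 6 = -6 + d)
j = -204 (j = 6*(-34) = -204)
Y = -1528/381 (Y = -4 + 1/(-89 + (-6 + 1/(1 - 5))) = -4 + 1/(-89 + (-6 + 1/(-4))) = -4 + 1/(-89 + (-6 - ¼)) = -4 + 1/(-89 - 25/4) = -4 + 1/(-381/4) = -4 - 4/381 = -1528/381 ≈ -4.0105)
j + r*Y = -204 + 88*(-1528/381) = -204 - 134464/381 = -212188/381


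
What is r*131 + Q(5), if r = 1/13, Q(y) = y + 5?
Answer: 261/13 ≈ 20.077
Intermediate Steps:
Q(y) = 5 + y
r = 1/13 ≈ 0.076923
r*131 + Q(5) = (1/13)*131 + (5 + 5) = 131/13 + 10 = 261/13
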